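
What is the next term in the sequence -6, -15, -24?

Differences: -15 - -6 = -9
This is an arithmetic sequence with common difference d = -9.
Next term = -24 + -9 = -33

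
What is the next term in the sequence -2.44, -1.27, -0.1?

Differences: -1.27 - -2.44 = 1.17
This is an arithmetic sequence with common difference d = 1.17.
Next term = -0.1 + 1.17 = 1.07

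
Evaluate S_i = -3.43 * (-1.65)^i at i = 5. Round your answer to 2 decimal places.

S_5 = -3.43 * (-1.65)^5 ≈ -3.43 * -12.2298 ≈ 41.95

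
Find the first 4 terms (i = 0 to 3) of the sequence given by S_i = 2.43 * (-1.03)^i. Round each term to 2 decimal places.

This is a geometric sequence.
i=0: S_0 = 2.43 * (-1.03)^0 = 2.43
i=1: S_1 = 2.43 * (-1.03)^1 ≈ -2.5
i=2: S_2 = 2.43 * (-1.03)^2 ≈ 2.58
i=3: S_3 = 2.43 * (-1.03)^3 ≈ -2.66
The first 4 terms are: [2.43, -2.5, 2.58, -2.66]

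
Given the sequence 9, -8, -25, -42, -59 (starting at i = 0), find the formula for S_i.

Check differences: -8 - 9 = -17
-25 - -8 = -17
Common difference d = -17.
First term a = 9.
Formula: S_i = 9 - 17*i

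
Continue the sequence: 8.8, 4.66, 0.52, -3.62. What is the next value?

Differences: 4.66 - 8.8 = -4.14
This is an arithmetic sequence with common difference d = -4.14.
Next term = -3.62 + -4.14 = -7.76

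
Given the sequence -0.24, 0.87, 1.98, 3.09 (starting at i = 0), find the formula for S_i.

Check differences: 0.87 - -0.24 = 1.11
1.98 - 0.87 = 1.11
Common difference d = 1.11.
First term a = -0.24.
Formula: S_i = -0.24 + 1.11*i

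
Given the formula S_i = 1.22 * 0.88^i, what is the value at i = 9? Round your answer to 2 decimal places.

S_9 = 1.22 * 0.88^9 ≈ 1.22 * 0.3165 ≈ 0.39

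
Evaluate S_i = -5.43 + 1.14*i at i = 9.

S_9 = -5.43 + 1.14*9 = -5.43 + 10.26 = 4.83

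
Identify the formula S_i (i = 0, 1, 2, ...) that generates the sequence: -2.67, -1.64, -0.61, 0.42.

Check differences: -1.64 - -2.67 = 1.03
-0.61 - -1.64 = 1.03
Common difference d = 1.03.
First term a = -2.67.
Formula: S_i = -2.67 + 1.03*i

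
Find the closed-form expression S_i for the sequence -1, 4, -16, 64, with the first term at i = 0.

Check ratios: 4 / -1 = -4.0
Common ratio r = -4.
First term a = -1.
Formula: S_i = -1 * (-4)^i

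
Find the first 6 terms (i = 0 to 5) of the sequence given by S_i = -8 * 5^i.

This is a geometric sequence.
i=0: S_0 = -8 * 5^0 = -8
i=1: S_1 = -8 * 5^1 = -40
i=2: S_2 = -8 * 5^2 = -200
i=3: S_3 = -8 * 5^3 = -1000
i=4: S_4 = -8 * 5^4 = -5000
i=5: S_5 = -8 * 5^5 = -25000
The first 6 terms are: [-8, -40, -200, -1000, -5000, -25000]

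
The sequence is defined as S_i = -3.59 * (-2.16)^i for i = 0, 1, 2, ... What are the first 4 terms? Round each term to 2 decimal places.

This is a geometric sequence.
i=0: S_0 = -3.59 * (-2.16)^0 = -3.59
i=1: S_1 = -3.59 * (-2.16)^1 ≈ 7.75
i=2: S_2 = -3.59 * (-2.16)^2 ≈ -16.75
i=3: S_3 = -3.59 * (-2.16)^3 ≈ 36.18
The first 4 terms are: [-3.59, 7.75, -16.75, 36.18]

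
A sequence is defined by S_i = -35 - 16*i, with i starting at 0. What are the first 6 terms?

This is an arithmetic sequence.
i=0: S_0 = -35 + -16*0 = -35
i=1: S_1 = -35 + -16*1 = -51
i=2: S_2 = -35 + -16*2 = -67
i=3: S_3 = -35 + -16*3 = -83
i=4: S_4 = -35 + -16*4 = -99
i=5: S_5 = -35 + -16*5 = -115
The first 6 terms are: [-35, -51, -67, -83, -99, -115]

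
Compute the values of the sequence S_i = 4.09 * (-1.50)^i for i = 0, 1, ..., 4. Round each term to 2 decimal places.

This is a geometric sequence.
i=0: S_0 = 4.09 * (-1.5)^0 = 4.09
i=1: S_1 = 4.09 * (-1.5)^1 ≈ -6.14
i=2: S_2 = 4.09 * (-1.5)^2 ≈ 9.2
i=3: S_3 = 4.09 * (-1.5)^3 ≈ -13.8
i=4: S_4 = 4.09 * (-1.5)^4 ≈ 20.71
The first 5 terms are: [4.09, -6.14, 9.2, -13.8, 20.71]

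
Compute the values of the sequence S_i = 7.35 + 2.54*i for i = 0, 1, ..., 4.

This is an arithmetic sequence.
i=0: S_0 = 7.35 + 2.54*0 = 7.35
i=1: S_1 = 7.35 + 2.54*1 = 9.89
i=2: S_2 = 7.35 + 2.54*2 = 12.43
i=3: S_3 = 7.35 + 2.54*3 = 14.97
i=4: S_4 = 7.35 + 2.54*4 = 17.51
The first 5 terms are: [7.35, 9.89, 12.43, 14.97, 17.51]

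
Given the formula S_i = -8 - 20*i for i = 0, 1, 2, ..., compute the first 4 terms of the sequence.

This is an arithmetic sequence.
i=0: S_0 = -8 + -20*0 = -8
i=1: S_1 = -8 + -20*1 = -28
i=2: S_2 = -8 + -20*2 = -48
i=3: S_3 = -8 + -20*3 = -68
The first 4 terms are: [-8, -28, -48, -68]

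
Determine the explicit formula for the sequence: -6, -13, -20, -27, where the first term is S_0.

Check differences: -13 - -6 = -7
-20 - -13 = -7
Common difference d = -7.
First term a = -6.
Formula: S_i = -6 - 7*i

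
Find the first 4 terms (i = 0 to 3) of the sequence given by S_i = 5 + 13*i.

This is an arithmetic sequence.
i=0: S_0 = 5 + 13*0 = 5
i=1: S_1 = 5 + 13*1 = 18
i=2: S_2 = 5 + 13*2 = 31
i=3: S_3 = 5 + 13*3 = 44
The first 4 terms are: [5, 18, 31, 44]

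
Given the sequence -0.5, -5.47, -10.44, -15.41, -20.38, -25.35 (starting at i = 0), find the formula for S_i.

Check differences: -5.47 - -0.5 = -4.97
-10.44 - -5.47 = -4.97
Common difference d = -4.97.
First term a = -0.5.
Formula: S_i = -0.50 - 4.97*i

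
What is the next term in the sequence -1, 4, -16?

Ratios: 4 / -1 = -4.0
This is a geometric sequence with common ratio r = -4.
Next term = -16 * -4 = 64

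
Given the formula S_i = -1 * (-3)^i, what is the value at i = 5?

S_5 = -1 * (-3)^5 = -1 * -243 = 243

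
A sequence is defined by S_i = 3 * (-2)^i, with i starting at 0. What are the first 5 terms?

This is a geometric sequence.
i=0: S_0 = 3 * (-2)^0 = 3
i=1: S_1 = 3 * (-2)^1 = -6
i=2: S_2 = 3 * (-2)^2 = 12
i=3: S_3 = 3 * (-2)^3 = -24
i=4: S_4 = 3 * (-2)^4 = 48
The first 5 terms are: [3, -6, 12, -24, 48]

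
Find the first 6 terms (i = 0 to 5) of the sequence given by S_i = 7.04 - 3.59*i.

This is an arithmetic sequence.
i=0: S_0 = 7.04 + -3.59*0 = 7.04
i=1: S_1 = 7.04 + -3.59*1 = 3.45
i=2: S_2 = 7.04 + -3.59*2 = -0.14
i=3: S_3 = 7.04 + -3.59*3 = -3.73
i=4: S_4 = 7.04 + -3.59*4 = -7.32
i=5: S_5 = 7.04 + -3.59*5 = -10.91
The first 6 terms are: [7.04, 3.45, -0.14, -3.73, -7.32, -10.91]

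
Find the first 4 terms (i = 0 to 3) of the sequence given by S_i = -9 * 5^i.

This is a geometric sequence.
i=0: S_0 = -9 * 5^0 = -9
i=1: S_1 = -9 * 5^1 = -45
i=2: S_2 = -9 * 5^2 = -225
i=3: S_3 = -9 * 5^3 = -1125
The first 4 terms are: [-9, -45, -225, -1125]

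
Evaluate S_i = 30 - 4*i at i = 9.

S_9 = 30 + -4*9 = 30 + -36 = -6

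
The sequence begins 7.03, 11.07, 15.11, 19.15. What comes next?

Differences: 11.07 - 7.03 = 4.04
This is an arithmetic sequence with common difference d = 4.04.
Next term = 19.15 + 4.04 = 23.19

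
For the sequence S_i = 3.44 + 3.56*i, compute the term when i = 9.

S_9 = 3.44 + 3.56*9 = 3.44 + 32.04 = 35.48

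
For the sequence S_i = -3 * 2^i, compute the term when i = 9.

S_9 = -3 * 2^9 = -3 * 512 = -1536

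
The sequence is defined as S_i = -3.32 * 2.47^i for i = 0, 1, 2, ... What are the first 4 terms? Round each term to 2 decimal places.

This is a geometric sequence.
i=0: S_0 = -3.32 * 2.47^0 = -3.32
i=1: S_1 = -3.32 * 2.47^1 ≈ -8.2
i=2: S_2 = -3.32 * 2.47^2 ≈ -20.25
i=3: S_3 = -3.32 * 2.47^3 ≈ -50.03
The first 4 terms are: [-3.32, -8.2, -20.25, -50.03]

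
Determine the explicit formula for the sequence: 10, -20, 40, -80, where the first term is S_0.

Check ratios: -20 / 10 = -2.0
Common ratio r = -2.
First term a = 10.
Formula: S_i = 10 * (-2)^i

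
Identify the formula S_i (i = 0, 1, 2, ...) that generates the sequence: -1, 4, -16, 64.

Check ratios: 4 / -1 = -4.0
Common ratio r = -4.
First term a = -1.
Formula: S_i = -1 * (-4)^i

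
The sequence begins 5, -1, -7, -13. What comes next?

Differences: -1 - 5 = -6
This is an arithmetic sequence with common difference d = -6.
Next term = -13 + -6 = -19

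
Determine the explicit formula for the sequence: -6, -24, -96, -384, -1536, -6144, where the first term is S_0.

Check ratios: -24 / -6 = 4.0
Common ratio r = 4.
First term a = -6.
Formula: S_i = -6 * 4^i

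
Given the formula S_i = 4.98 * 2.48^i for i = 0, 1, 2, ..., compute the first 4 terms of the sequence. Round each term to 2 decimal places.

This is a geometric sequence.
i=0: S_0 = 4.98 * 2.48^0 = 4.98
i=1: S_1 = 4.98 * 2.48^1 ≈ 12.35
i=2: S_2 = 4.98 * 2.48^2 ≈ 30.63
i=3: S_3 = 4.98 * 2.48^3 ≈ 75.96
The first 4 terms are: [4.98, 12.35, 30.63, 75.96]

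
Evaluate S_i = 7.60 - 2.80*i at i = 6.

S_6 = 7.6 + -2.8*6 = 7.6 + -16.8 = -9.2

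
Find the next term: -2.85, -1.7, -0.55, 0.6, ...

Differences: -1.7 - -2.85 = 1.15
This is an arithmetic sequence with common difference d = 1.15.
Next term = 0.6 + 1.15 = 1.75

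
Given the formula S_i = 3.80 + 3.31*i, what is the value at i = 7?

S_7 = 3.8 + 3.31*7 = 3.8 + 23.17 = 26.97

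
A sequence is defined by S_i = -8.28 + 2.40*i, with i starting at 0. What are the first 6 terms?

This is an arithmetic sequence.
i=0: S_0 = -8.28 + 2.4*0 = -8.28
i=1: S_1 = -8.28 + 2.4*1 = -5.88
i=2: S_2 = -8.28 + 2.4*2 = -3.48
i=3: S_3 = -8.28 + 2.4*3 = -1.08
i=4: S_4 = -8.28 + 2.4*4 = 1.32
i=5: S_5 = -8.28 + 2.4*5 = 3.72
The first 6 terms are: [-8.28, -5.88, -3.48, -1.08, 1.32, 3.72]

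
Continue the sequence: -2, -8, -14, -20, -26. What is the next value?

Differences: -8 - -2 = -6
This is an arithmetic sequence with common difference d = -6.
Next term = -26 + -6 = -32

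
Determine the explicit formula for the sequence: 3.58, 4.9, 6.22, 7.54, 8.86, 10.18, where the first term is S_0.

Check differences: 4.9 - 3.58 = 1.32
6.22 - 4.9 = 1.32
Common difference d = 1.32.
First term a = 3.58.
Formula: S_i = 3.58 + 1.32*i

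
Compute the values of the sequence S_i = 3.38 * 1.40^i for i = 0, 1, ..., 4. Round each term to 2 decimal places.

This is a geometric sequence.
i=0: S_0 = 3.38 * 1.4^0 = 3.38
i=1: S_1 = 3.38 * 1.4^1 ≈ 4.73
i=2: S_2 = 3.38 * 1.4^2 ≈ 6.62
i=3: S_3 = 3.38 * 1.4^3 ≈ 9.27
i=4: S_4 = 3.38 * 1.4^4 ≈ 12.98
The first 5 terms are: [3.38, 4.73, 6.62, 9.27, 12.98]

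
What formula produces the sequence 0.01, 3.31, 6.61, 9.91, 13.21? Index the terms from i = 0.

Check differences: 3.31 - 0.01 = 3.3
6.61 - 3.31 = 3.3
Common difference d = 3.3.
First term a = 0.01.
Formula: S_i = 0.01 + 3.30*i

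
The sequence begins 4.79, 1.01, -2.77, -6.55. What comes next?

Differences: 1.01 - 4.79 = -3.78
This is an arithmetic sequence with common difference d = -3.78.
Next term = -6.55 + -3.78 = -10.33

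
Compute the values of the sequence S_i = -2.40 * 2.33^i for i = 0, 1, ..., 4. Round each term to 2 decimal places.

This is a geometric sequence.
i=0: S_0 = -2.4 * 2.33^0 = -2.4
i=1: S_1 = -2.4 * 2.33^1 ≈ -5.59
i=2: S_2 = -2.4 * 2.33^2 ≈ -13.03
i=3: S_3 = -2.4 * 2.33^3 ≈ -30.36
i=4: S_4 = -2.4 * 2.33^4 ≈ -70.74
The first 5 terms are: [-2.4, -5.59, -13.03, -30.36, -70.74]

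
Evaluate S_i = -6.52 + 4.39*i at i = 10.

S_10 = -6.52 + 4.39*10 = -6.52 + 43.9 = 37.38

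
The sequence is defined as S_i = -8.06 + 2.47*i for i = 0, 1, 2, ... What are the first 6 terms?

This is an arithmetic sequence.
i=0: S_0 = -8.06 + 2.47*0 = -8.06
i=1: S_1 = -8.06 + 2.47*1 = -5.59
i=2: S_2 = -8.06 + 2.47*2 = -3.12
i=3: S_3 = -8.06 + 2.47*3 = -0.65
i=4: S_4 = -8.06 + 2.47*4 = 1.82
i=5: S_5 = -8.06 + 2.47*5 = 4.29
The first 6 terms are: [-8.06, -5.59, -3.12, -0.65, 1.82, 4.29]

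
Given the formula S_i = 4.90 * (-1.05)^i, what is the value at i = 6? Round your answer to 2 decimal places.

S_6 = 4.9 * (-1.05)^6 ≈ 4.9 * 1.3401 ≈ 6.57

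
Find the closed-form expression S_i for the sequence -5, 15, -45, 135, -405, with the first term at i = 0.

Check ratios: 15 / -5 = -3.0
Common ratio r = -3.
First term a = -5.
Formula: S_i = -5 * (-3)^i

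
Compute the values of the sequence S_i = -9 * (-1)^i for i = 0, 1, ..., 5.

This is a geometric sequence.
i=0: S_0 = -9 * (-1)^0 = -9
i=1: S_1 = -9 * (-1)^1 = 9
i=2: S_2 = -9 * (-1)^2 = -9
i=3: S_3 = -9 * (-1)^3 = 9
i=4: S_4 = -9 * (-1)^4 = -9
i=5: S_5 = -9 * (-1)^5 = 9
The first 6 terms are: [-9, 9, -9, 9, -9, 9]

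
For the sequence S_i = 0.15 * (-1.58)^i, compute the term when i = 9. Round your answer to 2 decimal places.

S_9 = 0.15 * (-1.58)^9 ≈ 0.15 * -61.364 ≈ -9.2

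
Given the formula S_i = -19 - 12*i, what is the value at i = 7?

S_7 = -19 + -12*7 = -19 + -84 = -103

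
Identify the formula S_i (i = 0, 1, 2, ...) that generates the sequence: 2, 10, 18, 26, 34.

Check differences: 10 - 2 = 8
18 - 10 = 8
Common difference d = 8.
First term a = 2.
Formula: S_i = 2 + 8*i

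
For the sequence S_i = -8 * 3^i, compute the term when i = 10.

S_10 = -8 * 3^10 = -8 * 59049 = -472392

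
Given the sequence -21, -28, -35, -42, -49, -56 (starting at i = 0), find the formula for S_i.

Check differences: -28 - -21 = -7
-35 - -28 = -7
Common difference d = -7.
First term a = -21.
Formula: S_i = -21 - 7*i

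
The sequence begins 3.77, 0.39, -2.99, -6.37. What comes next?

Differences: 0.39 - 3.77 = -3.38
This is an arithmetic sequence with common difference d = -3.38.
Next term = -6.37 + -3.38 = -9.75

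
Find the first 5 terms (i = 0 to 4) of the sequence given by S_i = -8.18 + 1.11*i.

This is an arithmetic sequence.
i=0: S_0 = -8.18 + 1.11*0 = -8.18
i=1: S_1 = -8.18 + 1.11*1 = -7.07
i=2: S_2 = -8.18 + 1.11*2 = -5.96
i=3: S_3 = -8.18 + 1.11*3 = -4.85
i=4: S_4 = -8.18 + 1.11*4 = -3.74
The first 5 terms are: [-8.18, -7.07, -5.96, -4.85, -3.74]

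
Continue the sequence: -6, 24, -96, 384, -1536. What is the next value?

Ratios: 24 / -6 = -4.0
This is a geometric sequence with common ratio r = -4.
Next term = -1536 * -4 = 6144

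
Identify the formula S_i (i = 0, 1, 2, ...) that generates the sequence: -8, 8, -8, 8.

Check ratios: 8 / -8 = -1.0
Common ratio r = -1.
First term a = -8.
Formula: S_i = -8 * (-1)^i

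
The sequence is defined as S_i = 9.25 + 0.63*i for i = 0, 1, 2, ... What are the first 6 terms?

This is an arithmetic sequence.
i=0: S_0 = 9.25 + 0.63*0 = 9.25
i=1: S_1 = 9.25 + 0.63*1 = 9.88
i=2: S_2 = 9.25 + 0.63*2 = 10.51
i=3: S_3 = 9.25 + 0.63*3 = 11.14
i=4: S_4 = 9.25 + 0.63*4 = 11.77
i=5: S_5 = 9.25 + 0.63*5 = 12.4
The first 6 terms are: [9.25, 9.88, 10.51, 11.14, 11.77, 12.4]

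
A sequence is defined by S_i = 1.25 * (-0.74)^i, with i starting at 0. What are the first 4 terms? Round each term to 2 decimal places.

This is a geometric sequence.
i=0: S_0 = 1.25 * (-0.74)^0 = 1.25
i=1: S_1 = 1.25 * (-0.74)^1 ≈ -0.93
i=2: S_2 = 1.25 * (-0.74)^2 ≈ 0.68
i=3: S_3 = 1.25 * (-0.74)^3 ≈ -0.51
The first 4 terms are: [1.25, -0.93, 0.68, -0.51]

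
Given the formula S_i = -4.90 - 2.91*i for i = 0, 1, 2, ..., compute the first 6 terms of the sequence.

This is an arithmetic sequence.
i=0: S_0 = -4.9 + -2.91*0 = -4.9
i=1: S_1 = -4.9 + -2.91*1 = -7.81
i=2: S_2 = -4.9 + -2.91*2 = -10.72
i=3: S_3 = -4.9 + -2.91*3 = -13.63
i=4: S_4 = -4.9 + -2.91*4 = -16.54
i=5: S_5 = -4.9 + -2.91*5 = -19.45
The first 6 terms are: [-4.9, -7.81, -10.72, -13.63, -16.54, -19.45]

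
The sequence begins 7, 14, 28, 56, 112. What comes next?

Ratios: 14 / 7 = 2.0
This is a geometric sequence with common ratio r = 2.
Next term = 112 * 2 = 224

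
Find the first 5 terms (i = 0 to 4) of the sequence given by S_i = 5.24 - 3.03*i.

This is an arithmetic sequence.
i=0: S_0 = 5.24 + -3.03*0 = 5.24
i=1: S_1 = 5.24 + -3.03*1 = 2.21
i=2: S_2 = 5.24 + -3.03*2 = -0.82
i=3: S_3 = 5.24 + -3.03*3 = -3.85
i=4: S_4 = 5.24 + -3.03*4 = -6.88
The first 5 terms are: [5.24, 2.21, -0.82, -3.85, -6.88]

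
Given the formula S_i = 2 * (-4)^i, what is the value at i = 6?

S_6 = 2 * (-4)^6 = 2 * 4096 = 8192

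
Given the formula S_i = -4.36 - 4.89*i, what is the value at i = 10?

S_10 = -4.36 + -4.89*10 = -4.36 + -48.9 = -53.26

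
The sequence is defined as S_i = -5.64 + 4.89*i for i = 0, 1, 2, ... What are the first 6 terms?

This is an arithmetic sequence.
i=0: S_0 = -5.64 + 4.89*0 = -5.64
i=1: S_1 = -5.64 + 4.89*1 = -0.75
i=2: S_2 = -5.64 + 4.89*2 = 4.14
i=3: S_3 = -5.64 + 4.89*3 = 9.03
i=4: S_4 = -5.64 + 4.89*4 = 13.92
i=5: S_5 = -5.64 + 4.89*5 = 18.81
The first 6 terms are: [-5.64, -0.75, 4.14, 9.03, 13.92, 18.81]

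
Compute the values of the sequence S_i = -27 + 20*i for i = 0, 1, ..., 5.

This is an arithmetic sequence.
i=0: S_0 = -27 + 20*0 = -27
i=1: S_1 = -27 + 20*1 = -7
i=2: S_2 = -27 + 20*2 = 13
i=3: S_3 = -27 + 20*3 = 33
i=4: S_4 = -27 + 20*4 = 53
i=5: S_5 = -27 + 20*5 = 73
The first 6 terms are: [-27, -7, 13, 33, 53, 73]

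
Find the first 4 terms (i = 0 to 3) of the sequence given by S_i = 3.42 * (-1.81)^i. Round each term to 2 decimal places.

This is a geometric sequence.
i=0: S_0 = 3.42 * (-1.81)^0 = 3.42
i=1: S_1 = 3.42 * (-1.81)^1 ≈ -6.19
i=2: S_2 = 3.42 * (-1.81)^2 ≈ 11.2
i=3: S_3 = 3.42 * (-1.81)^3 ≈ -20.28
The first 4 terms are: [3.42, -6.19, 11.2, -20.28]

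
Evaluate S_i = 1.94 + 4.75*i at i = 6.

S_6 = 1.94 + 4.75*6 = 1.94 + 28.5 = 30.44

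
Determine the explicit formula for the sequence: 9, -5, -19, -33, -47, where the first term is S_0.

Check differences: -5 - 9 = -14
-19 - -5 = -14
Common difference d = -14.
First term a = 9.
Formula: S_i = 9 - 14*i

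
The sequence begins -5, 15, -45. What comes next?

Ratios: 15 / -5 = -3.0
This is a geometric sequence with common ratio r = -3.
Next term = -45 * -3 = 135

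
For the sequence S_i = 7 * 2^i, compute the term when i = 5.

S_5 = 7 * 2^5 = 7 * 32 = 224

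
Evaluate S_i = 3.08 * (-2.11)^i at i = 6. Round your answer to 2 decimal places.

S_6 = 3.08 * (-2.11)^6 ≈ 3.08 * 88.2459 ≈ 271.8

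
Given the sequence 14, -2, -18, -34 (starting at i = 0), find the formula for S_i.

Check differences: -2 - 14 = -16
-18 - -2 = -16
Common difference d = -16.
First term a = 14.
Formula: S_i = 14 - 16*i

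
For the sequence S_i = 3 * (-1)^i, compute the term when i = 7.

S_7 = 3 * (-1)^7 = 3 * -1 = -3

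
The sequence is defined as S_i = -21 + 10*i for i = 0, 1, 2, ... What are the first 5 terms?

This is an arithmetic sequence.
i=0: S_0 = -21 + 10*0 = -21
i=1: S_1 = -21 + 10*1 = -11
i=2: S_2 = -21 + 10*2 = -1
i=3: S_3 = -21 + 10*3 = 9
i=4: S_4 = -21 + 10*4 = 19
The first 5 terms are: [-21, -11, -1, 9, 19]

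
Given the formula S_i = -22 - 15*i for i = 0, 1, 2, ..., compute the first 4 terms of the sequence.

This is an arithmetic sequence.
i=0: S_0 = -22 + -15*0 = -22
i=1: S_1 = -22 + -15*1 = -37
i=2: S_2 = -22 + -15*2 = -52
i=3: S_3 = -22 + -15*3 = -67
The first 4 terms are: [-22, -37, -52, -67]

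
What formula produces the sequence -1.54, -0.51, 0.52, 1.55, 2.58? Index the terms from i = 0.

Check differences: -0.51 - -1.54 = 1.03
0.52 - -0.51 = 1.03
Common difference d = 1.03.
First term a = -1.54.
Formula: S_i = -1.54 + 1.03*i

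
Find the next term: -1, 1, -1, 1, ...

Ratios: 1 / -1 = -1.0
This is a geometric sequence with common ratio r = -1.
Next term = 1 * -1 = -1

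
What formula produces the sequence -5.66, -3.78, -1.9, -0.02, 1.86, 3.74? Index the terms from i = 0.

Check differences: -3.78 - -5.66 = 1.88
-1.9 - -3.78 = 1.88
Common difference d = 1.88.
First term a = -5.66.
Formula: S_i = -5.66 + 1.88*i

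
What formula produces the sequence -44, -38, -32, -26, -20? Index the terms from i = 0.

Check differences: -38 - -44 = 6
-32 - -38 = 6
Common difference d = 6.
First term a = -44.
Formula: S_i = -44 + 6*i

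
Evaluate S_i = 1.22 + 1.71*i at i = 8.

S_8 = 1.22 + 1.71*8 = 1.22 + 13.68 = 14.9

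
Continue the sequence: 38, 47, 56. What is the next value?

Differences: 47 - 38 = 9
This is an arithmetic sequence with common difference d = 9.
Next term = 56 + 9 = 65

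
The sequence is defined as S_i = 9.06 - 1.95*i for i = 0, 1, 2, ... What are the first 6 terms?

This is an arithmetic sequence.
i=0: S_0 = 9.06 + -1.95*0 = 9.06
i=1: S_1 = 9.06 + -1.95*1 = 7.11
i=2: S_2 = 9.06 + -1.95*2 = 5.16
i=3: S_3 = 9.06 + -1.95*3 = 3.21
i=4: S_4 = 9.06 + -1.95*4 = 1.26
i=5: S_5 = 9.06 + -1.95*5 = -0.69
The first 6 terms are: [9.06, 7.11, 5.16, 3.21, 1.26, -0.69]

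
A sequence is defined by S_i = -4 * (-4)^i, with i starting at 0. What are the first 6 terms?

This is a geometric sequence.
i=0: S_0 = -4 * (-4)^0 = -4
i=1: S_1 = -4 * (-4)^1 = 16
i=2: S_2 = -4 * (-4)^2 = -64
i=3: S_3 = -4 * (-4)^3 = 256
i=4: S_4 = -4 * (-4)^4 = -1024
i=5: S_5 = -4 * (-4)^5 = 4096
The first 6 terms are: [-4, 16, -64, 256, -1024, 4096]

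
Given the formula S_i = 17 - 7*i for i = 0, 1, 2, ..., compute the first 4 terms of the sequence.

This is an arithmetic sequence.
i=0: S_0 = 17 + -7*0 = 17
i=1: S_1 = 17 + -7*1 = 10
i=2: S_2 = 17 + -7*2 = 3
i=3: S_3 = 17 + -7*3 = -4
The first 4 terms are: [17, 10, 3, -4]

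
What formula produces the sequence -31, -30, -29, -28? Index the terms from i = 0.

Check differences: -30 - -31 = 1
-29 - -30 = 1
Common difference d = 1.
First term a = -31.
Formula: S_i = -31 + 1*i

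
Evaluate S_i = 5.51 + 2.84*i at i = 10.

S_10 = 5.51 + 2.84*10 = 5.51 + 28.4 = 33.91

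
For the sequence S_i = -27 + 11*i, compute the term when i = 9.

S_9 = -27 + 11*9 = -27 + 99 = 72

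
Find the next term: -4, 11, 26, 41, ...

Differences: 11 - -4 = 15
This is an arithmetic sequence with common difference d = 15.
Next term = 41 + 15 = 56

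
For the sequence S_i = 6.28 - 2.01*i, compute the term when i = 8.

S_8 = 6.28 + -2.01*8 = 6.28 + -16.08 = -9.8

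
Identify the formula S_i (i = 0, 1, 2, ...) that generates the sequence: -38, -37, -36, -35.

Check differences: -37 - -38 = 1
-36 - -37 = 1
Common difference d = 1.
First term a = -38.
Formula: S_i = -38 + 1*i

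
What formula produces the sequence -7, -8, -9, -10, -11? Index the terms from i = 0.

Check differences: -8 - -7 = -1
-9 - -8 = -1
Common difference d = -1.
First term a = -7.
Formula: S_i = -7 - 1*i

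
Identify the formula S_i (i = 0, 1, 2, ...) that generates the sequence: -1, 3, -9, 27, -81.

Check ratios: 3 / -1 = -3.0
Common ratio r = -3.
First term a = -1.
Formula: S_i = -1 * (-3)^i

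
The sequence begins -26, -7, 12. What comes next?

Differences: -7 - -26 = 19
This is an arithmetic sequence with common difference d = 19.
Next term = 12 + 19 = 31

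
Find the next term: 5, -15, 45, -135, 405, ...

Ratios: -15 / 5 = -3.0
This is a geometric sequence with common ratio r = -3.
Next term = 405 * -3 = -1215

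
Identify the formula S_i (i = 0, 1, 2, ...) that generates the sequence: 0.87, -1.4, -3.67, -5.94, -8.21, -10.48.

Check differences: -1.4 - 0.87 = -2.27
-3.67 - -1.4 = -2.27
Common difference d = -2.27.
First term a = 0.87.
Formula: S_i = 0.87 - 2.27*i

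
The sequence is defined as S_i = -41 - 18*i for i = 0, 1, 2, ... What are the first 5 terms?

This is an arithmetic sequence.
i=0: S_0 = -41 + -18*0 = -41
i=1: S_1 = -41 + -18*1 = -59
i=2: S_2 = -41 + -18*2 = -77
i=3: S_3 = -41 + -18*3 = -95
i=4: S_4 = -41 + -18*4 = -113
The first 5 terms are: [-41, -59, -77, -95, -113]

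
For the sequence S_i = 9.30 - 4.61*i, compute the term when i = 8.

S_8 = 9.3 + -4.61*8 = 9.3 + -36.88 = -27.58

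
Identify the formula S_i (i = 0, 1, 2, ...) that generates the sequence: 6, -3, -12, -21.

Check differences: -3 - 6 = -9
-12 - -3 = -9
Common difference d = -9.
First term a = 6.
Formula: S_i = 6 - 9*i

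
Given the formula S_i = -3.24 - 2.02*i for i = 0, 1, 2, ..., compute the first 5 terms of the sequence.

This is an arithmetic sequence.
i=0: S_0 = -3.24 + -2.02*0 = -3.24
i=1: S_1 = -3.24 + -2.02*1 = -5.26
i=2: S_2 = -3.24 + -2.02*2 = -7.28
i=3: S_3 = -3.24 + -2.02*3 = -9.3
i=4: S_4 = -3.24 + -2.02*4 = -11.32
The first 5 terms are: [-3.24, -5.26, -7.28, -9.3, -11.32]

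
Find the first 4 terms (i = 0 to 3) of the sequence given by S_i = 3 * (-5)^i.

This is a geometric sequence.
i=0: S_0 = 3 * (-5)^0 = 3
i=1: S_1 = 3 * (-5)^1 = -15
i=2: S_2 = 3 * (-5)^2 = 75
i=3: S_3 = 3 * (-5)^3 = -375
The first 4 terms are: [3, -15, 75, -375]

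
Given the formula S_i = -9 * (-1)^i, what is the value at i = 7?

S_7 = -9 * (-1)^7 = -9 * -1 = 9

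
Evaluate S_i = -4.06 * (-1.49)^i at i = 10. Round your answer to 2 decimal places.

S_10 = -4.06 * (-1.49)^10 ≈ -4.06 * 53.934 ≈ -218.97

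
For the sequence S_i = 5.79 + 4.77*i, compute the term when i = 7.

S_7 = 5.79 + 4.77*7 = 5.79 + 33.39 = 39.18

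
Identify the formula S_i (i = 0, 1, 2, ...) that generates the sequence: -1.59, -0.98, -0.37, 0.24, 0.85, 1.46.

Check differences: -0.98 - -1.59 = 0.61
-0.37 - -0.98 = 0.61
Common difference d = 0.61.
First term a = -1.59.
Formula: S_i = -1.59 + 0.61*i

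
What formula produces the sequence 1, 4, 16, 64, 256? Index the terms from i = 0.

Check ratios: 4 / 1 = 4.0
Common ratio r = 4.
First term a = 1.
Formula: S_i = 1 * 4^i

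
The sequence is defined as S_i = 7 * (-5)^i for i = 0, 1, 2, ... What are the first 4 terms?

This is a geometric sequence.
i=0: S_0 = 7 * (-5)^0 = 7
i=1: S_1 = 7 * (-5)^1 = -35
i=2: S_2 = 7 * (-5)^2 = 175
i=3: S_3 = 7 * (-5)^3 = -875
The first 4 terms are: [7, -35, 175, -875]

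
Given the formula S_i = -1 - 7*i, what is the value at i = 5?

S_5 = -1 + -7*5 = -1 + -35 = -36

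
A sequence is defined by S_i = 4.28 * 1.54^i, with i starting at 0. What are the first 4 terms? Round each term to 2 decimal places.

This is a geometric sequence.
i=0: S_0 = 4.28 * 1.54^0 = 4.28
i=1: S_1 = 4.28 * 1.54^1 ≈ 6.59
i=2: S_2 = 4.28 * 1.54^2 ≈ 10.15
i=3: S_3 = 4.28 * 1.54^3 ≈ 15.63
The first 4 terms are: [4.28, 6.59, 10.15, 15.63]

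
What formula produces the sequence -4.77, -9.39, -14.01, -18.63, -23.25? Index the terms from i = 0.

Check differences: -9.39 - -4.77 = -4.62
-14.01 - -9.39 = -4.62
Common difference d = -4.62.
First term a = -4.77.
Formula: S_i = -4.77 - 4.62*i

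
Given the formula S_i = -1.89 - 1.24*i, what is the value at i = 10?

S_10 = -1.89 + -1.24*10 = -1.89 + -12.4 = -14.29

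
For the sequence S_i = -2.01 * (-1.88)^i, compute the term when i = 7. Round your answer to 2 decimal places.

S_7 = -2.01 * (-1.88)^7 ≈ -2.01 * -83.0051 ≈ 166.84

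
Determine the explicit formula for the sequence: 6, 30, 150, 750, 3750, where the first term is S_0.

Check ratios: 30 / 6 = 5.0
Common ratio r = 5.
First term a = 6.
Formula: S_i = 6 * 5^i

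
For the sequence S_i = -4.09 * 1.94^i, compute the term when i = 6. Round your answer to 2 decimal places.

S_6 = -4.09 * 1.94^6 ≈ -4.09 * 53.3102 ≈ -218.04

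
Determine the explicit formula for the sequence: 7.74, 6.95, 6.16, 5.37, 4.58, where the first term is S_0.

Check differences: 6.95 - 7.74 = -0.79
6.16 - 6.95 = -0.79
Common difference d = -0.79.
First term a = 7.74.
Formula: S_i = 7.74 - 0.79*i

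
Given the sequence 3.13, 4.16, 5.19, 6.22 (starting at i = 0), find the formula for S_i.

Check differences: 4.16 - 3.13 = 1.03
5.19 - 4.16 = 1.03
Common difference d = 1.03.
First term a = 3.13.
Formula: S_i = 3.13 + 1.03*i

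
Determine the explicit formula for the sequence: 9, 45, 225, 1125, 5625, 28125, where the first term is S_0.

Check ratios: 45 / 9 = 5.0
Common ratio r = 5.
First term a = 9.
Formula: S_i = 9 * 5^i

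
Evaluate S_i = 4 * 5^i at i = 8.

S_8 = 4 * 5^8 = 4 * 390625 = 1562500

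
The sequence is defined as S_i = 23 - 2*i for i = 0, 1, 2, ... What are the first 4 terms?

This is an arithmetic sequence.
i=0: S_0 = 23 + -2*0 = 23
i=1: S_1 = 23 + -2*1 = 21
i=2: S_2 = 23 + -2*2 = 19
i=3: S_3 = 23 + -2*3 = 17
The first 4 terms are: [23, 21, 19, 17]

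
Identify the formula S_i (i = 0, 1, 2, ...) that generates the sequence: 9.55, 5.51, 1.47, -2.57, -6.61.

Check differences: 5.51 - 9.55 = -4.04
1.47 - 5.51 = -4.04
Common difference d = -4.04.
First term a = 9.55.
Formula: S_i = 9.55 - 4.04*i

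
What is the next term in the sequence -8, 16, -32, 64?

Ratios: 16 / -8 = -2.0
This is a geometric sequence with common ratio r = -2.
Next term = 64 * -2 = -128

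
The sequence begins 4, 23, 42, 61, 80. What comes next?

Differences: 23 - 4 = 19
This is an arithmetic sequence with common difference d = 19.
Next term = 80 + 19 = 99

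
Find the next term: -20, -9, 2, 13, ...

Differences: -9 - -20 = 11
This is an arithmetic sequence with common difference d = 11.
Next term = 13 + 11 = 24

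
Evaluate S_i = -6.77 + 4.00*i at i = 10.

S_10 = -6.77 + 4.0*10 = -6.77 + 40.0 = 33.23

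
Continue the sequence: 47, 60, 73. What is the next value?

Differences: 60 - 47 = 13
This is an arithmetic sequence with common difference d = 13.
Next term = 73 + 13 = 86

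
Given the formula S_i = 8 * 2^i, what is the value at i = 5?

S_5 = 8 * 2^5 = 8 * 32 = 256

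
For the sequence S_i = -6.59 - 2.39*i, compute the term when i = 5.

S_5 = -6.59 + -2.39*5 = -6.59 + -11.95 = -18.54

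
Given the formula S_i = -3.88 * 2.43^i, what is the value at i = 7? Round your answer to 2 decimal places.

S_7 = -3.88 * 2.43^7 ≈ -3.88 * 500.3155 ≈ -1941.22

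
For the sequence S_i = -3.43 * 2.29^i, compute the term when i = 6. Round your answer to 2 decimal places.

S_6 = -3.43 * 2.29^6 ≈ -3.43 * 144.2158 ≈ -494.66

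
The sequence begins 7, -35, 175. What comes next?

Ratios: -35 / 7 = -5.0
This is a geometric sequence with common ratio r = -5.
Next term = 175 * -5 = -875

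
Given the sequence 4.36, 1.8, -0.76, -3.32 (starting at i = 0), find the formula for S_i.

Check differences: 1.8 - 4.36 = -2.56
-0.76 - 1.8 = -2.56
Common difference d = -2.56.
First term a = 4.36.
Formula: S_i = 4.36 - 2.56*i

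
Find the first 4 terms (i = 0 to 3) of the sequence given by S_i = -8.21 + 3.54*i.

This is an arithmetic sequence.
i=0: S_0 = -8.21 + 3.54*0 = -8.21
i=1: S_1 = -8.21 + 3.54*1 = -4.67
i=2: S_2 = -8.21 + 3.54*2 = -1.13
i=3: S_3 = -8.21 + 3.54*3 = 2.41
The first 4 terms are: [-8.21, -4.67, -1.13, 2.41]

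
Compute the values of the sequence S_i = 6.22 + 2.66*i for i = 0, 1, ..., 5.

This is an arithmetic sequence.
i=0: S_0 = 6.22 + 2.66*0 = 6.22
i=1: S_1 = 6.22 + 2.66*1 = 8.88
i=2: S_2 = 6.22 + 2.66*2 = 11.54
i=3: S_3 = 6.22 + 2.66*3 = 14.2
i=4: S_4 = 6.22 + 2.66*4 = 16.86
i=5: S_5 = 6.22 + 2.66*5 = 19.52
The first 6 terms are: [6.22, 8.88, 11.54, 14.2, 16.86, 19.52]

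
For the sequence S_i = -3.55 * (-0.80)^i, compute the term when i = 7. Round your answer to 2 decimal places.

S_7 = -3.55 * (-0.8)^7 ≈ -3.55 * -0.2097 ≈ 0.74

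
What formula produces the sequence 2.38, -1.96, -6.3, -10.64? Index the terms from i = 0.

Check differences: -1.96 - 2.38 = -4.34
-6.3 - -1.96 = -4.34
Common difference d = -4.34.
First term a = 2.38.
Formula: S_i = 2.38 - 4.34*i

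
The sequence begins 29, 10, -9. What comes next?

Differences: 10 - 29 = -19
This is an arithmetic sequence with common difference d = -19.
Next term = -9 + -19 = -28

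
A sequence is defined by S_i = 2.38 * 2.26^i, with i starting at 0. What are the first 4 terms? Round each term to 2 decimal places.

This is a geometric sequence.
i=0: S_0 = 2.38 * 2.26^0 = 2.38
i=1: S_1 = 2.38 * 2.26^1 ≈ 5.38
i=2: S_2 = 2.38 * 2.26^2 ≈ 12.16
i=3: S_3 = 2.38 * 2.26^3 ≈ 27.47
The first 4 terms are: [2.38, 5.38, 12.16, 27.47]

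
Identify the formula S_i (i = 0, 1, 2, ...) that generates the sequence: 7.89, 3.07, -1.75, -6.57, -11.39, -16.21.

Check differences: 3.07 - 7.89 = -4.82
-1.75 - 3.07 = -4.82
Common difference d = -4.82.
First term a = 7.89.
Formula: S_i = 7.89 - 4.82*i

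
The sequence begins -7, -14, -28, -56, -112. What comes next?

Ratios: -14 / -7 = 2.0
This is a geometric sequence with common ratio r = 2.
Next term = -112 * 2 = -224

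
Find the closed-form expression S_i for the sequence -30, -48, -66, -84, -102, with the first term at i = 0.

Check differences: -48 - -30 = -18
-66 - -48 = -18
Common difference d = -18.
First term a = -30.
Formula: S_i = -30 - 18*i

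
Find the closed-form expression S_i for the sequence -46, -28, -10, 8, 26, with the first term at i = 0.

Check differences: -28 - -46 = 18
-10 - -28 = 18
Common difference d = 18.
First term a = -46.
Formula: S_i = -46 + 18*i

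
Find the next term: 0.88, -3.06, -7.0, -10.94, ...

Differences: -3.06 - 0.88 = -3.94
This is an arithmetic sequence with common difference d = -3.94.
Next term = -10.94 + -3.94 = -14.88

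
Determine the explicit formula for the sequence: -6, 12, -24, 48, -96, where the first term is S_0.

Check ratios: 12 / -6 = -2.0
Common ratio r = -2.
First term a = -6.
Formula: S_i = -6 * (-2)^i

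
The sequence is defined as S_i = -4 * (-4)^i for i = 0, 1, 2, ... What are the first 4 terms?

This is a geometric sequence.
i=0: S_0 = -4 * (-4)^0 = -4
i=1: S_1 = -4 * (-4)^1 = 16
i=2: S_2 = -4 * (-4)^2 = -64
i=3: S_3 = -4 * (-4)^3 = 256
The first 4 terms are: [-4, 16, -64, 256]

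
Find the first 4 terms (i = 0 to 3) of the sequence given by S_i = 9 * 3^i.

This is a geometric sequence.
i=0: S_0 = 9 * 3^0 = 9
i=1: S_1 = 9 * 3^1 = 27
i=2: S_2 = 9 * 3^2 = 81
i=3: S_3 = 9 * 3^3 = 243
The first 4 terms are: [9, 27, 81, 243]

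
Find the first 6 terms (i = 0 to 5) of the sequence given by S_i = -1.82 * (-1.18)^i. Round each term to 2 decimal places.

This is a geometric sequence.
i=0: S_0 = -1.82 * (-1.18)^0 = -1.82
i=1: S_1 = -1.82 * (-1.18)^1 ≈ 2.15
i=2: S_2 = -1.82 * (-1.18)^2 ≈ -2.53
i=3: S_3 = -1.82 * (-1.18)^3 ≈ 2.99
i=4: S_4 = -1.82 * (-1.18)^4 ≈ -3.53
i=5: S_5 = -1.82 * (-1.18)^5 ≈ 4.16
The first 6 terms are: [-1.82, 2.15, -2.53, 2.99, -3.53, 4.16]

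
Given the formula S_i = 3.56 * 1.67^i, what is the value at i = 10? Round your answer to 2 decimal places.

S_10 = 3.56 * 1.67^10 ≈ 3.56 * 168.7193 ≈ 600.64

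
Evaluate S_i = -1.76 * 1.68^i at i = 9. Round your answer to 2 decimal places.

S_9 = -1.76 * 1.68^9 ≈ -1.76 * 106.6065 ≈ -187.63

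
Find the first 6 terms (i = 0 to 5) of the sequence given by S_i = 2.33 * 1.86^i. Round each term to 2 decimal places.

This is a geometric sequence.
i=0: S_0 = 2.33 * 1.86^0 = 2.33
i=1: S_1 = 2.33 * 1.86^1 ≈ 4.33
i=2: S_2 = 2.33 * 1.86^2 ≈ 8.06
i=3: S_3 = 2.33 * 1.86^3 ≈ 14.99
i=4: S_4 = 2.33 * 1.86^4 ≈ 27.89
i=5: S_5 = 2.33 * 1.86^5 ≈ 51.87
The first 6 terms are: [2.33, 4.33, 8.06, 14.99, 27.89, 51.87]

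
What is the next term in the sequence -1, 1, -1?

Ratios: 1 / -1 = -1.0
This is a geometric sequence with common ratio r = -1.
Next term = -1 * -1 = 1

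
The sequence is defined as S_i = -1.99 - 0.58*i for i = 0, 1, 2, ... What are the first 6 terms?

This is an arithmetic sequence.
i=0: S_0 = -1.99 + -0.58*0 = -1.99
i=1: S_1 = -1.99 + -0.58*1 = -2.57
i=2: S_2 = -1.99 + -0.58*2 = -3.15
i=3: S_3 = -1.99 + -0.58*3 = -3.73
i=4: S_4 = -1.99 + -0.58*4 = -4.31
i=5: S_5 = -1.99 + -0.58*5 = -4.89
The first 6 terms are: [-1.99, -2.57, -3.15, -3.73, -4.31, -4.89]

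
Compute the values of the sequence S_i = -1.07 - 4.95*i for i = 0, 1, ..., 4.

This is an arithmetic sequence.
i=0: S_0 = -1.07 + -4.95*0 = -1.07
i=1: S_1 = -1.07 + -4.95*1 = -6.02
i=2: S_2 = -1.07 + -4.95*2 = -10.97
i=3: S_3 = -1.07 + -4.95*3 = -15.92
i=4: S_4 = -1.07 + -4.95*4 = -20.87
The first 5 terms are: [-1.07, -6.02, -10.97, -15.92, -20.87]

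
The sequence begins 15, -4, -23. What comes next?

Differences: -4 - 15 = -19
This is an arithmetic sequence with common difference d = -19.
Next term = -23 + -19 = -42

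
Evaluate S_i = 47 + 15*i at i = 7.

S_7 = 47 + 15*7 = 47 + 105 = 152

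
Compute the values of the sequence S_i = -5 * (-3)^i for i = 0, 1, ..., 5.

This is a geometric sequence.
i=0: S_0 = -5 * (-3)^0 = -5
i=1: S_1 = -5 * (-3)^1 = 15
i=2: S_2 = -5 * (-3)^2 = -45
i=3: S_3 = -5 * (-3)^3 = 135
i=4: S_4 = -5 * (-3)^4 = -405
i=5: S_5 = -5 * (-3)^5 = 1215
The first 6 terms are: [-5, 15, -45, 135, -405, 1215]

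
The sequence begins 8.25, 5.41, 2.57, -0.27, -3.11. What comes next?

Differences: 5.41 - 8.25 = -2.84
This is an arithmetic sequence with common difference d = -2.84.
Next term = -3.11 + -2.84 = -5.95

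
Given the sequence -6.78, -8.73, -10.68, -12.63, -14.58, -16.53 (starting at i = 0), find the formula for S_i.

Check differences: -8.73 - -6.78 = -1.95
-10.68 - -8.73 = -1.95
Common difference d = -1.95.
First term a = -6.78.
Formula: S_i = -6.78 - 1.95*i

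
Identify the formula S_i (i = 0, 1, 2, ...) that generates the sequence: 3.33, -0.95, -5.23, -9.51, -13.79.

Check differences: -0.95 - 3.33 = -4.28
-5.23 - -0.95 = -4.28
Common difference d = -4.28.
First term a = 3.33.
Formula: S_i = 3.33 - 4.28*i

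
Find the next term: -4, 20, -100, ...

Ratios: 20 / -4 = -5.0
This is a geometric sequence with common ratio r = -5.
Next term = -100 * -5 = 500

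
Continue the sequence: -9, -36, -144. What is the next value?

Ratios: -36 / -9 = 4.0
This is a geometric sequence with common ratio r = 4.
Next term = -144 * 4 = -576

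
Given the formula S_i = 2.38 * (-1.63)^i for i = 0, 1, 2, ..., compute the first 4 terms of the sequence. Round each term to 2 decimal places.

This is a geometric sequence.
i=0: S_0 = 2.38 * (-1.63)^0 = 2.38
i=1: S_1 = 2.38 * (-1.63)^1 ≈ -3.88
i=2: S_2 = 2.38 * (-1.63)^2 ≈ 6.32
i=3: S_3 = 2.38 * (-1.63)^3 ≈ -10.31
The first 4 terms are: [2.38, -3.88, 6.32, -10.31]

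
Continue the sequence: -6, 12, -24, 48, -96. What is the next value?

Ratios: 12 / -6 = -2.0
This is a geometric sequence with common ratio r = -2.
Next term = -96 * -2 = 192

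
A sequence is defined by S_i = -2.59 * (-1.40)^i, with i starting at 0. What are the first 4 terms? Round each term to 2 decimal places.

This is a geometric sequence.
i=0: S_0 = -2.59 * (-1.4)^0 = -2.59
i=1: S_1 = -2.59 * (-1.4)^1 ≈ 3.63
i=2: S_2 = -2.59 * (-1.4)^2 ≈ -5.08
i=3: S_3 = -2.59 * (-1.4)^3 ≈ 7.11
The first 4 terms are: [-2.59, 3.63, -5.08, 7.11]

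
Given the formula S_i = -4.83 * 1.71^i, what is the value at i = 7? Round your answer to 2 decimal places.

S_7 = -4.83 * 1.71^7 ≈ -4.83 * 42.7536 ≈ -206.5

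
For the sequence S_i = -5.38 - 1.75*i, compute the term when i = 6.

S_6 = -5.38 + -1.75*6 = -5.38 + -10.5 = -15.88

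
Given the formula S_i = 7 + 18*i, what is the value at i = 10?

S_10 = 7 + 18*10 = 7 + 180 = 187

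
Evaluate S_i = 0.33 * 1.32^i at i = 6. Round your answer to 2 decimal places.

S_6 = 0.33 * 1.32^6 ≈ 0.33 * 5.2899 ≈ 1.75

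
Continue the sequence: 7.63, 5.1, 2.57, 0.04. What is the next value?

Differences: 5.1 - 7.63 = -2.53
This is an arithmetic sequence with common difference d = -2.53.
Next term = 0.04 + -2.53 = -2.49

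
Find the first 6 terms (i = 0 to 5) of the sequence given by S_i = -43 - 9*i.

This is an arithmetic sequence.
i=0: S_0 = -43 + -9*0 = -43
i=1: S_1 = -43 + -9*1 = -52
i=2: S_2 = -43 + -9*2 = -61
i=3: S_3 = -43 + -9*3 = -70
i=4: S_4 = -43 + -9*4 = -79
i=5: S_5 = -43 + -9*5 = -88
The first 6 terms are: [-43, -52, -61, -70, -79, -88]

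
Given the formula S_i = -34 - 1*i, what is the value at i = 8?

S_8 = -34 + -1*8 = -34 + -8 = -42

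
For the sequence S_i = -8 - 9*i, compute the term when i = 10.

S_10 = -8 + -9*10 = -8 + -90 = -98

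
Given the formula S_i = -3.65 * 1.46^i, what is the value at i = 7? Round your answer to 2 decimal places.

S_7 = -3.65 * 1.46^7 ≈ -3.65 * 14.1407 ≈ -51.61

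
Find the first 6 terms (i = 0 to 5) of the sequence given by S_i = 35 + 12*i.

This is an arithmetic sequence.
i=0: S_0 = 35 + 12*0 = 35
i=1: S_1 = 35 + 12*1 = 47
i=2: S_2 = 35 + 12*2 = 59
i=3: S_3 = 35 + 12*3 = 71
i=4: S_4 = 35 + 12*4 = 83
i=5: S_5 = 35 + 12*5 = 95
The first 6 terms are: [35, 47, 59, 71, 83, 95]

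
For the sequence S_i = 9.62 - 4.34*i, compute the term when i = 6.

S_6 = 9.62 + -4.34*6 = 9.62 + -26.04 = -16.42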